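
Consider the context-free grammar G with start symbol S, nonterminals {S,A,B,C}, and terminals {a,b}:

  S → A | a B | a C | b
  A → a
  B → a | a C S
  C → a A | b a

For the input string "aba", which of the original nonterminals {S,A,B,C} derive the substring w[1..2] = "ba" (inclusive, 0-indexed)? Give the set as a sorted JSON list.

Convert to CNF:
  S -> T0 B | T0 C | a | b
  A -> a
  B -> T0 X2 | a
  C -> T0 A | T1 T0
  T0 -> a
  T1 -> b
  X2 -> C S

CYK fill — only the sub-triangle for w[1..2]:
  T[1,1] 'b' = {S,T1}  orig:{S}
  T[2,2] 'a' = {A,B,S,T0}  orig:{A,B,S}
  T[1,2] 'ba' = {C}

Original NTs in T[1,2] deriving "ba": ["C"]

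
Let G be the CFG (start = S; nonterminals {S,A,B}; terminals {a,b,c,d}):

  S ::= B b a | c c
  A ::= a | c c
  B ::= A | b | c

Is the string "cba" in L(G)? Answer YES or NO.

Convert to CNF:
  S -> B X3 | T0 T0
  A -> T0 T0 | a
  B -> T0 T0 | a | b | c
  T0 -> c
  T1 -> b
  T2 -> a
  X3 -> T1 T2

CYK table (by increasing span):
  cell(0,0) c: {B,T0}  orig:{B}
  cell(1,1) b: {B,T1}  orig:{B}
  cell(2,2) a: {A,B,T2}  orig:{A,B}
  cell(0,1) cb: ∅
  cell(1,2) ba: {X3}  orig:{}
  cell(0,2) cba: {S}

S ∈ T[0,2] ⇒ YES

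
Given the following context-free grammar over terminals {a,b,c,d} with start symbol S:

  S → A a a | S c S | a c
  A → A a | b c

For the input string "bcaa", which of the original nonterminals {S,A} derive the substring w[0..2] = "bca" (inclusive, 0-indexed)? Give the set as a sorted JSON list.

Convert to CNF:
  S -> A X3 | S X4 | T0 T2
  A -> A T0 | T1 T2
  T0 -> a
  T1 -> b
  T2 -> c
  X3 -> T0 T0
  X4 -> T2 S

Fill CYK table bottom-up, restricted to cells inside w[0..2]:
  T[0,0] 'b' = {T1}  orig:{}
  T[1,1] 'c' = {T2}  orig:{}
  T[2,2] 'a' = {T0}  orig:{}
  T[0,1] 'bc' = {A}
  T[1,2] 'ca' = ∅
  T[0,2] 'bca' = {A}

Original NTs in T[0,2] deriving "bca": ["A"]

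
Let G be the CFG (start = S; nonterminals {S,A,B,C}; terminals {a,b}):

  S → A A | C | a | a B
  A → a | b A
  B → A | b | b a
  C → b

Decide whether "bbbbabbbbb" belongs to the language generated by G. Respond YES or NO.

Convert to CNF:
  S -> A A | T1 B | a | b
  A -> T0 A | a
  B -> T0 A | T0 T1 | a | b
  C -> b
  T0 -> b
  T1 -> a

CYK table (by increasing span):
  cell(0,0) b: {B,C,S,T0}  orig:{B,C,S}
  cell(1,1) b: {B,C,S,T0}  orig:{B,C,S}
  cell(2,2) b: {B,C,S,T0}  orig:{B,C,S}
  cell(3,3) b: {B,C,S,T0}  orig:{B,C,S}
  cell(4,4) a: {A,B,S,T1}  orig:{A,B,S}
  cell(5,5) b: {B,C,S,T0}  orig:{B,C,S}
  cell(6,6) b: {B,C,S,T0}  orig:{B,C,S}
  cell(7,7) b: {B,C,S,T0}  orig:{B,C,S}
  cell(8,8) b: {B,C,S,T0}  orig:{B,C,S}
  cell(9,9) b: {B,C,S,T0}  orig:{B,C,S}
  cell(0,1) bb: ∅
  cell(1,2) bb: ∅
  cell(2,3) bb: ∅
  cell(3,4) ba: {A,B}
  cell(4,5) ab: {S}
  cell(5,6) bb: ∅
  cell(6,7) bb: ∅
  cell(7,8) bb: ∅
  cell(8,9) bb: ∅
  cell(0,2) bbb: ∅
  cell(1,3) bbb: ∅
  cell(2,4) bba: {A,B}
  cell(3,5) bab: ∅
  cell(4,6) abb: ∅
  cell(5,7) bbb: ∅
  cell(6,8) bbb: ∅
  cell(7,9) bbb: ∅
  cell(0,3) bbbb: ∅
  cell(1,4) bbba: {A,B}
  cell(2,5) bbab: ∅
  cell(3,6) babb: ∅
  cell(4,7) abbb: ∅
  cell(5,8) bbbb: ∅
  cell(6,9) bbbb: ∅
  cell(0,4) bbbba: {A,B}
  cell(1,5) bbbab: ∅
  cell(2,6) bbabb: ∅
  cell(3,7) babbb: ∅
  cell(4,8) abbbb: ∅
  cell(5,9) bbbbb: ∅
  cell(0,5) bbbbab: ∅
  cell(1,6) bbbabb: ∅
  cell(2,7) bbabbb: ∅
  cell(3,8) babbbb: ∅
  cell(4,9) abbbbb: ∅
  cell(0,6) bbbbabb: ∅
  cell(1,7) bbbabbb: ∅
  cell(2,8) bbabbbb: ∅
  cell(3,9) babbbbb: ∅
  cell(0,7) bbbbabbb: ∅
  cell(1,8) bbbabbbb: ∅
  cell(2,9) bbabbbbb: ∅
  cell(0,8) bbbbabbbb: ∅
  cell(1,9) bbbabbbbb: ∅
  cell(0,9) bbbbabbbbb: ∅

S ∉ T[0,9] ⇒ NO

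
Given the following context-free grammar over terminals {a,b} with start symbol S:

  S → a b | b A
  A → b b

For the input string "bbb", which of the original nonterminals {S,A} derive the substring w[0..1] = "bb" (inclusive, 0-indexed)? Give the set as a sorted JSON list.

Convert to CNF:
  S -> T0 A | T1 T0
  A -> T0 T0
  T0 -> b
  T1 -> a

Fill CYK table bottom-up — only the sub-triangle for w[0..1]:
  cell(0,0) b: {T0}  orig:{}
  cell(1,1) b: {T0}  orig:{}
  cell(0,1) bb: {A}

Original NTs in T[0,1] deriving "bb": ["A"]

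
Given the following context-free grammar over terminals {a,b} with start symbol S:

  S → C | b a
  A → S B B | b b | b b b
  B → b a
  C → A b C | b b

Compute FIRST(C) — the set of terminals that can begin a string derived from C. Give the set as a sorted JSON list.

Compute FIRST by fixpoint:
round 1:
  A via A→b b: +{b}
  B via B→b a: +{b}
  C via C→A b C: +{b}
  S via S→C: +{b}
  FIRST(S)={b}  FIRST(A)={b}  FIRST(B)={b}  FIRST(C)={b}
round 2: done
  FIRST(S)={b}  FIRST(A)={b}  FIRST(B)={b}  FIRST(C)={b}

FIRST(C) = ["b"]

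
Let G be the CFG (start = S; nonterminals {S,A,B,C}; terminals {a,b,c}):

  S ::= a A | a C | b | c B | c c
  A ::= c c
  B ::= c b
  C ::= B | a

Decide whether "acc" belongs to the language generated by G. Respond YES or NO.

CNF form of G:
  S -> T0 B | T0 T0 | T2 A | T2 C | b
  A -> T0 T0
  B -> T0 T1
  C -> T0 T1 | a
  T0 -> c
  T1 -> b
  T2 -> a

CYK table (by increasing span):
  T[0,0] 'a' = {C,T2}  orig:{C}
  T[1,1] 'c' = {T0}  orig:{}
  T[2,2] 'c' = {T0}  orig:{}
  T[0,1] 'ac' = ∅
  T[1,2] 'cc' = {A,S}
  T[0,2] 'acc' = {S}

S ∈ T[0,2] ⇒ YES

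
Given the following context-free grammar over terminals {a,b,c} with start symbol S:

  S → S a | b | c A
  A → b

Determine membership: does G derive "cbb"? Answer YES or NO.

Convert to CNF:
  S -> S T0 | T1 A | b
  A -> b
  T0 -> a
  T1 -> c

CYK table (by increasing span):
  [0..0]={T1}  "c"  orig:{}
  [1..1]={A,S}  "b"
  [2..2]={A,S}  "b"
  [0..1]={S}  "cb"
  [1..2]=∅  "bb"
  [0..2]=∅  "cbb"

S ∉ T[0,2] ⇒ NO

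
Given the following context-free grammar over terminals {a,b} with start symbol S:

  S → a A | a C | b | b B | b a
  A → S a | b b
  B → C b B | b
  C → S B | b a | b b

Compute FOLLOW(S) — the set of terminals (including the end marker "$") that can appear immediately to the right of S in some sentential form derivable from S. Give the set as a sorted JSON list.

Compute FIRST by fixpoint:
iter 1:
  A via A→b b: +{b}
  B via B→b: +{b}
  C via C→b a: +{b}
  S via S→a A: +{a}
  S via S→b: +{b}
  FIRST(S)={a,b}  FIRST(A)={b}  FIRST(B)={b}  FIRST(C)={b}
iter 2:
  A via A→S a: +{a}
  C via C→S B: +{a}
  FIRST(S)={a,b}  FIRST(A)={a,b}  FIRST(B)={b}  FIRST(C)={a,b}
iter 3:
  B via B→C b B: +{a}
  FIRST(S)={a,b}  FIRST(A)={a,b}  FIRST(B)={a,b}  FIRST(C)={a,b}
iter 4: (no change)
  FIRST(S)={a,b}  FIRST(A)={a,b}  FIRST(B)={a,b}  FIRST(C)={a,b}

Compute FOLLOW by fixpoint:
initialize: $ ∈ FOLLOW(S)
round 1:
  A→S a: FOLLOW(S) ⊇ FIRST(a) = {a}; new: +{a}
  B→C b B: FOLLOW(C) ⊇ FIRST(b) = {b}; new: +{b}
  C→S B: FOLLOW(S) ⊇ FIRST(B) = {a,b}; new: +{b}
  C→S B: FOLLOW(B) ⊇ FOLLOW(C) ⊇ {b}; new: +{b}
  S→a A: FOLLOW(A) ⊇ FOLLOW(S) ⊇ {$,a,b}; new: +{$,a,b}
  S→a C: FOLLOW(C) ⊇ FOLLOW(S) ⊇ {$,a,b}; new: +{$,a}
  S→b B: FOLLOW(B) ⊇ FOLLOW(S) ⊇ {$,a,b}; new: +{$,a}
  FOLLOW(S)={$,a,b}  FOLLOW(A)={$,a,b}  FOLLOW(B)={$,a,b}  FOLLOW(C)={$,a,b}
round 2: — fixpoint
  FOLLOW(S)={$,a,b}  FOLLOW(A)={$,a,b}  FOLLOW(B)={$,a,b}  FOLLOW(C)={$,a,b}

FOLLOW(S) = ["$", "a", "b"]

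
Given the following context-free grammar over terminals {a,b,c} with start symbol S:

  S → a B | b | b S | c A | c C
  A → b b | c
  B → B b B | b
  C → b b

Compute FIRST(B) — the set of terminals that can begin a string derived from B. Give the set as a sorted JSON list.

Compute FIRST by fixpoint:
pass 1:
  A via A→b b: +{b}
  A via A→c: +{c}
  B via B→b: +{b}
  C via C→b b: +{b}
  S via S→a B: +{a}
  S via S→b: +{b}
  S via S→c A: +{c}
  FIRST[S]={a,b,c}  FIRST[A]={b,c}  FIRST[B]={b}  FIRST[C]={b}
pass 2: — fixpoint
  FIRST[S]={a,b,c}  FIRST[A]={b,c}  FIRST[B]={b}  FIRST[C]={b}

FIRST(B) = ["b"]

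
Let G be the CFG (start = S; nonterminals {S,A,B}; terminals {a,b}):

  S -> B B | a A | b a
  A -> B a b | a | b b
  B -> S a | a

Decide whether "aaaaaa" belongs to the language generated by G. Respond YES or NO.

Convert to CNF:
  S -> B B | T0 A | T1 T0
  A -> B X2 | T1 T1 | a
  B -> S T0 | a
  T0 -> a
  T1 -> b
  X2 -> T0 T1

CYK fill:
  [0..0]={A,B,T0}  "a"  orig:{A,B}
  [1..1]={A,B,T0}  "a"  orig:{A,B}
  [2..2]={A,B,T0}  "a"  orig:{A,B}
  [3..3]={A,B,T0}  "a"  orig:{A,B}
  [4..4]={A,B,T0}  "a"  orig:{A,B}
  [5..5]={A,B,T0}  "a"  orig:{A,B}
  [0..1]={S}  "aa"
  [1..2]={S}  "aa"
  [2..3]={S}  "aa"
  [3..4]={S}  "aa"
  [4..5]={S}  "aa"
  [0..2]={B}  "aaa"
  [1..3]={B}  "aaa"
  [2..4]={B}  "aaa"
  [3..5]={B}  "aaa"
  [0..3]={S}  "aaaa"
  [1..4]={S}  "aaaa"
  [2..5]={S}  "aaaa"
  [0..4]={B}  "aaaaa"
  [1..5]={B}  "aaaaa"
  [0..5]={S}  "aaaaaa"

S ∈ T[0,5] ⇒ YES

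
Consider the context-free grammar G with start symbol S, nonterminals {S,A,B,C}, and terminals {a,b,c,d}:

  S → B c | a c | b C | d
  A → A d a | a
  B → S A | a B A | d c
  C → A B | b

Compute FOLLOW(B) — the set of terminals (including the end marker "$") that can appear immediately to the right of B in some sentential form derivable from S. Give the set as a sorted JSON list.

FIRST iteration:
pass 1:
  A via A→a: +{a}
  B via B→a B A: +{a}
  B via B→d c: +{d}
  C via C→A B: +{a}
  C via C→b: +{b}
  S via S→B c: +{a,d}
  S via S→b C: +{b}
  FIRST(S)={a,b,d}  FIRST(A)={a}  FIRST(B)={a,d}  FIRST(C)={a,b}
pass 2:
  B via B→S A: +{b}
  FIRST(S)={a,b,d}  FIRST(A)={a}  FIRST(B)={a,b,d}  FIRST(C)={a,b}
pass 3: done
  FIRST(S)={a,b,d}  FIRST(A)={a}  FIRST(B)={a,b,d}  FIRST(C)={a,b}

FOLLOW iteration:
seed FOLLOW(S) with $
pass 1:
  A→A d a: FOLLOW(A) ⊇ FIRST(d) = {d}; new: +{d}
  B→S A: FOLLOW(S) ⊇ FIRST(A) = {a}; new: +{a}
  B→a B A: FOLLOW(B) ⊇ FIRST(A) = {a}; new: +{a}
  B→a B A: FOLLOW(A) ⊇ FOLLOW(B) ⊇ {a}; new: +{a}
  C→A B: FOLLOW(A) ⊇ FIRST(B) = {a,b,d}; new: +{b}
  S→B c: FOLLOW(B) ⊇ FIRST(c) = {c}; new: +{c}
  S→b C: FOLLOW(C) ⊇ FOLLOW(S) ⊇ {$,a}; new: +{$,a}
  FOLLOW(S)={$,a}  FOLLOW(A)={a,b,d}  FOLLOW(B)={a,c}  FOLLOW(C)={$,a}
pass 2:
  B→S A: FOLLOW(A) ⊇ FOLLOW(B) ⊇ {a,c}; new: +{c}
  C→A B: FOLLOW(B) ⊇ FOLLOW(C) ⊇ {$,a}; new: +{$}
  FOLLOW(S)={$,a}  FOLLOW(A)={a,b,c,d}  FOLLOW(B)={$,a,c}  FOLLOW(C)={$,a}
pass 3:
  B→S A: FOLLOW(A) ⊇ FOLLOW(B) ⊇ {$,a,c}; new: +{$}
  FOLLOW(S)={$,a}  FOLLOW(A)={$,a,b,c,d}  FOLLOW(B)={$,a,c}  FOLLOW(C)={$,a}
pass 4: (no change)
  FOLLOW(S)={$,a}  FOLLOW(A)={$,a,b,c,d}  FOLLOW(B)={$,a,c}  FOLLOW(C)={$,a}

FOLLOW(B) = ["$", "a", "c"]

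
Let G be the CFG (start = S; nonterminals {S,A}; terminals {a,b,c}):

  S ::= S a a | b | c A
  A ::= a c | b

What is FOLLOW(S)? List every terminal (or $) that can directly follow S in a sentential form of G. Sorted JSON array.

FIRST sets, iterate to fixpoint:
round 1:
  A via A→a c: +{a}
  A via A→b: +{b}
  S via S→b: +{b}
  S via S→c A: +{c}
  S: {b,c}  A: {a,b}
round 2: (no change)
  S: {b,c}  A: {a,b}

FOLLOW sets:
FOLLOW(S) := {$}
pass 1:
  S→S a a: FOLLOW(S) ⊇ FIRST(a) = {a}; new: +{a}
  S→c A: FOLLOW(A) ⊇ FOLLOW(S) ⊇ {$,a}; new: +{$,a}
  FOLLOW[S]={$,a}  FOLLOW[A]={$,a}
pass 2: done
  FOLLOW[S]={$,a}  FOLLOW[A]={$,a}

FOLLOW(S) = ["$", "a"]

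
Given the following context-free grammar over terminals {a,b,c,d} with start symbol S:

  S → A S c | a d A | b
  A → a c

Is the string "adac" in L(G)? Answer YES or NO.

Convert to CNF:
  S -> A X3 | T0 X4 | b
  A -> T0 T1
  T0 -> a
  T1 -> c
  T2 -> d
  X3 -> S T1
  X4 -> T2 A

CYK fill:
  cell(0,0) a: {T0}  orig:{}
  cell(1,1) d: {T2}  orig:{}
  cell(2,2) a: {T0}  orig:{}
  cell(3,3) c: {T1}  orig:{}
  cell(0,1) ad: ∅
  cell(1,2) da: ∅
  cell(2,3) ac: {A}
  cell(0,2) ada: ∅
  cell(1,3) dac: {X4}  orig:{}
  cell(0,3) adac: {S}

S ∈ T[0,3] ⇒ YES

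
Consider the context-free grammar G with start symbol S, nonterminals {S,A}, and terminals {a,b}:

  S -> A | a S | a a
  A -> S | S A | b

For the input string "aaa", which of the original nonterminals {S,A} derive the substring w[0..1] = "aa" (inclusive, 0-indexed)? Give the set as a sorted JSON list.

Convert to CNF:
  S -> S A | T0 S | T0 T0 | b
  A -> S A | T0 S | T0 T0 | b
  T0 -> a

CYK fill, restricted to cells inside w[0..1]:
  [0..0]={T0}  "a"  orig:{}
  [1..1]={T0}  "a"  orig:{}
  [0..1]={A,S}  "aa"

Original NTs in T[0,1] deriving "aa": ["A", "S"]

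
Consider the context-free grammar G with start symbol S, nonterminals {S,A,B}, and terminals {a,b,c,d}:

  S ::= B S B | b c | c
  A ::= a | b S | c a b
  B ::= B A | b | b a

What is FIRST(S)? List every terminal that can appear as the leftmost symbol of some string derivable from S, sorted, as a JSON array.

FIRST sets, iterate to fixpoint:
pass 1:
  A via A→a: +{a}
  A via A→b S: +{b}
  A via A→c a b: +{c}
  B via B→b: +{b}
  S via S→B S B: +{b}
  S via S→c: +{c}
  FIRST[S]={b,c}  FIRST[A]={a,b,c}  FIRST[B]={b}
pass 2: done
  FIRST[S]={b,c}  FIRST[A]={a,b,c}  FIRST[B]={b}

FIRST(S) = ["b", "c"]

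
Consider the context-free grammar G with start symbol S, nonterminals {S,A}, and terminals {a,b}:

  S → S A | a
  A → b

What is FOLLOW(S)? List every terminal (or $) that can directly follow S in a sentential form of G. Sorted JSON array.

FIRST sets, iterate to fixpoint:
pass 1:
  A via A→b: +{b}
  S via S→a: +{a}
  FIRST(S)={a}  FIRST(A)={b}
pass 2: — fixpoint
  FIRST(S)={a}  FIRST(A)={b}

FOLLOW iteration:
FOLLOW(S) := {$}
pass 1:
  S→S A: FOLLOW(S) ⊇ FIRST(A) = {b}; new: +{b}
  S→S A: FOLLOW(A) ⊇ FOLLOW(S) ⊇ {$,b}; new: +{$,b}
  FOLLOW[S]={$,b}  FOLLOW[A]={$,b}
pass 2: done
  FOLLOW[S]={$,b}  FOLLOW[A]={$,b}

FOLLOW(S) = ["$", "b"]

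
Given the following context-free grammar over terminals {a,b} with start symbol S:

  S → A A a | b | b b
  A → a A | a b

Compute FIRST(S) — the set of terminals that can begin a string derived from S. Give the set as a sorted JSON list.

FIRST iteration:
iter 1:
  A via A→a A: +{a}
  S via S→A A a: +{a}
  S via S→b: +{b}
  S: {a,b}  A: {a}
iter 2: (stable)
  S: {a,b}  A: {a}

FIRST(S) = ["a", "b"]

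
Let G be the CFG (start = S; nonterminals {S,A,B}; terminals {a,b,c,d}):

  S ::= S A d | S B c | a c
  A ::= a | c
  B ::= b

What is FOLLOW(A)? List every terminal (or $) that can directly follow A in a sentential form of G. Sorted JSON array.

FIRST iteration:
pass 1:
  A via A→a: +{a}
  A via A→c: +{c}
  B via B→b: +{b}
  S via S→a c: +{a}
  S: {a}  A: {a,c}  B: {b}
pass 2: — fixpoint
  S: {a}  A: {a,c}  B: {b}

Compute FOLLOW by fixpoint:
FOLLOW(S) := {$}
[1]
  S→S A d: FOLLOW(S) ⊇ FIRST(A) = {a,c}; new: +{a,c}
  S→S A d: FOLLOW(A) ⊇ FIRST(d) = {d}; new: +{d}
  S→S B c: FOLLOW(S) ⊇ FIRST(B) = {b}; new: +{b}
  S→S B c: FOLLOW(B) ⊇ FIRST(c) = {c}; new: +{c}
  FOLLOW(S)={$,a,b,c}  FOLLOW(A)={d}  FOLLOW(B)={c}
[2] (no change)
  FOLLOW(S)={$,a,b,c}  FOLLOW(A)={d}  FOLLOW(B)={c}

FOLLOW(A) = ["d"]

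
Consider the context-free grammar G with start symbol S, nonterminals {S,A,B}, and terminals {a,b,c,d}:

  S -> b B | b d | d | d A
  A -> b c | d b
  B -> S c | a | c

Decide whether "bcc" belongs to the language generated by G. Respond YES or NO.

CNF form of G:
  S -> T0 B | T0 T2 | T2 A | d
  A -> T0 T1 | T2 T0
  B -> S T1 | a | c
  T0 -> b
  T1 -> c
  T2 -> d

CYK fill:
  cell(0,0) b: {T0}  orig:{}
  cell(1,1) c: {B,T1}  orig:{B}
  cell(2,2) c: {B,T1}  orig:{B}
  cell(0,1) bc: {A,S}
  cell(1,2) cc: ∅
  cell(0,2) bcc: {B}

S ∉ T[0,2] ⇒ NO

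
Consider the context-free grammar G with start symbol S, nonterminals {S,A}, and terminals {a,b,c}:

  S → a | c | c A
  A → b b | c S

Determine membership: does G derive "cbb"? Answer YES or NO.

Convert to CNF:
  S -> T1 A | a | c
  A -> T0 T0 | T1 S
  T0 -> b
  T1 -> c

CYK fill:
  [0..0]={S,T1}  "c"  orig:{S}
  [1..1]={T0}  "b"  orig:{}
  [2..2]={T0}  "b"  orig:{}
  [0..1]=∅  "cb"
  [1..2]={A}  "bb"
  [0..2]={S}  "cbb"

S ∈ T[0,2] ⇒ YES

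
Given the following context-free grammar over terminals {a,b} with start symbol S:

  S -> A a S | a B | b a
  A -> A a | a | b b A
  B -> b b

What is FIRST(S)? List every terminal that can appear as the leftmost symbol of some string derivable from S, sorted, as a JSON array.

FIRST iteration:
round 1:
  A via A→a: +{a}
  A via A→b b A: +{b}
  B via B→b b: +{b}
  S via S→A a S: +{a,b}
  FIRST(S)={a,b}  FIRST(A)={a,b}  FIRST(B)={b}
round 2: — fixpoint
  FIRST(S)={a,b}  FIRST(A)={a,b}  FIRST(B)={b}

FIRST(S) = ["a", "b"]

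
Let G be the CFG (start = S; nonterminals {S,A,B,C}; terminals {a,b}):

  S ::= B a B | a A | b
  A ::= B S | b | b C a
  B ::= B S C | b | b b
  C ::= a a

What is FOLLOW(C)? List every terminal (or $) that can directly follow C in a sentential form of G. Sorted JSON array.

FIRST iteration:
[1]
  A via A→b: +{b}
  B via B→b: +{b}
  C via C→a a: +{a}
  S via S→B a B: +{b}
  S via S→a A: +{a}
  FIRST[S]={a,b}  FIRST[A]={b}  FIRST[B]={b}  FIRST[C]={a}
[2] done
  FIRST[S]={a,b}  FIRST[A]={b}  FIRST[B]={b}  FIRST[C]={a}

FOLLOW sets:
initialize: $ ∈ FOLLOW(S)
pass 1:
  A→B S: FOLLOW(B) ⊇ FIRST(S) = {a,b}; new: +{a,b}
  A→b C a: FOLLOW(C) ⊇ FIRST(a) = {a}; new: +{a}
  B→B S C: FOLLOW(S) ⊇ FIRST(C) = {a}; new: +{a}
  B→B S C: FOLLOW(C) ⊇ FOLLOW(B) ⊇ {a,b}; new: +{b}
  S→B a B: FOLLOW(B) ⊇ FOLLOW(S) ⊇ {$,a}; new: +{$}
  S→a A: FOLLOW(A) ⊇ FOLLOW(S) ⊇ {$,a}; new: +{$,a}
  FOLLOW[S]={$,a}  FOLLOW[A]={$,a}  FOLLOW[B]={$,a,b}  FOLLOW[C]={a,b}
pass 2:
  B→B S C: FOLLOW(C) ⊇ FOLLOW(B) ⊇ {$,a,b}; new: +{$}
  FOLLOW[S]={$,a}  FOLLOW[A]={$,a}  FOLLOW[B]={$,a,b}  FOLLOW[C]={$,a,b}
pass 3: (no change)
  FOLLOW[S]={$,a}  FOLLOW[A]={$,a}  FOLLOW[B]={$,a,b}  FOLLOW[C]={$,a,b}

FOLLOW(C) = ["$", "a", "b"]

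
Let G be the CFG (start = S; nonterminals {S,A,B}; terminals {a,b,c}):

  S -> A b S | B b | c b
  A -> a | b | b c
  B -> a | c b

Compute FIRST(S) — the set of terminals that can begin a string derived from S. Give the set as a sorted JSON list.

Compute FIRST by fixpoint:
round 1:
  A via A→a: +{a}
  A via A→b: +{b}
  B via B→a: +{a}
  B via B→c b: +{c}
  S via S→A b S: +{a,b}
  S via S→B b: +{c}
  S: {a,b,c}  A: {a,b}  B: {a,c}
round 2: done
  S: {a,b,c}  A: {a,b}  B: {a,c}

FIRST(S) = ["a", "b", "c"]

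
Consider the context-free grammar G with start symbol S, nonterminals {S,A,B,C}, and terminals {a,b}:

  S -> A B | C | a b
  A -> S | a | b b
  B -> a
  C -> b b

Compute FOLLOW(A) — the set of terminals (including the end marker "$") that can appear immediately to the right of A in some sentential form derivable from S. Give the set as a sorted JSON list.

FIRST sets, iterate to fixpoint:
round 1:
  A via A→a: +{a}
  A via A→b b: +{b}
  B via B→a: +{a}
  C via C→b b: +{b}
  S via S→A B: +{a,b}
  FIRST[S]={a,b}  FIRST[A]={a,b}  FIRST[B]={a}  FIRST[C]={b}
round 2: (stable)
  FIRST[S]={a,b}  FIRST[A]={a,b}  FIRST[B]={a}  FIRST[C]={b}

FOLLOW iteration:
FOLLOW(S) := {$}
iter 1:
  S→A B: FOLLOW(A) ⊇ FIRST(B) = {a}; new: +{a}
  S→A B: FOLLOW(B) ⊇ FOLLOW(S) ⊇ {$}; new: +{$}
  S→C: FOLLOW(C) ⊇ FOLLOW(S) ⊇ {$}; new: +{$}
  FOLLOW(S)={$}  FOLLOW(A)={a}  FOLLOW(B)={$}  FOLLOW(C)={$}
iter 2:
  A→S: FOLLOW(S) ⊇ FOLLOW(A) ⊇ {a}; new: +{a}
  S→A B: FOLLOW(B) ⊇ FOLLOW(S) ⊇ {$,a}; new: +{a}
  S→C: FOLLOW(C) ⊇ FOLLOW(S) ⊇ {$,a}; new: +{a}
  FOLLOW(S)={$,a}  FOLLOW(A)={a}  FOLLOW(B)={$,a}  FOLLOW(C)={$,a}
iter 3: done
  FOLLOW(S)={$,a}  FOLLOW(A)={a}  FOLLOW(B)={$,a}  FOLLOW(C)={$,a}

FOLLOW(A) = ["a"]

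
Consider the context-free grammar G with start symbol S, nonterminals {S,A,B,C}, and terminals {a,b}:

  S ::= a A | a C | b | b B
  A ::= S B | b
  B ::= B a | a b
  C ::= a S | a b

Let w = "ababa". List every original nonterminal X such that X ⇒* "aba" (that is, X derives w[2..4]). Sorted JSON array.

CNF form of G:
  S -> T0 A | T0 C | T1 B | b
  A -> S B | b
  B -> B T0 | T0 T1
  C -> T0 S | T0 T1
  T0 -> a
  T1 -> b

CYK fill (cells [i..j] with 2 ≤ i ≤ j ≤ 4 only):
  cell(2,2) a: {T0}  orig:{}
  cell(3,3) b: {A,S,T1}  orig:{A,S}
  cell(4,4) a: {T0}  orig:{}
  cell(2,3) ab: {B,C,S}
  cell(3,4) ba: ∅
  cell(2,4) aba: {B}

Original NTs in T[2,4] deriving "aba": ["B"]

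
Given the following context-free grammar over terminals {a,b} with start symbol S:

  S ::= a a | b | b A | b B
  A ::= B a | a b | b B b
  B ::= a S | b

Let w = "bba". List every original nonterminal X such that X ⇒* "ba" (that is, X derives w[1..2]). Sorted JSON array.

CNF form of G:
  S -> T0 T0 | T1 A | T1 B | b
  A -> B T0 | T0 T1 | T1 X2
  B -> T0 S | b
  T0 -> a
  T1 -> b
  X2 -> B T1

Fill CYK table bottom-up (cells [i..j] with 1 ≤ i ≤ j ≤ 2 only):
  T[1,1] 'b' = {B,S,T1}  orig:{B,S}
  T[2,2] 'a' = {T0}  orig:{}
  T[1,2] 'ba' = {A}

Original NTs in T[1,2] deriving "ba": ["A"]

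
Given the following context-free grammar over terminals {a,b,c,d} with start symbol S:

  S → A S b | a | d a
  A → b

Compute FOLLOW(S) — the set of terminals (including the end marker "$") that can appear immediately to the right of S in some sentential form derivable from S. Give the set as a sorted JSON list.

Compute FIRST by fixpoint:
pass 1:
  A via A→b: +{b}
  S via S→A S b: +{b}
  S via S→a: +{a}
  S via S→d a: +{d}
  FIRST[S]={a,b,d}  FIRST[A]={b}
pass 2: (stable)
  FIRST[S]={a,b,d}  FIRST[A]={b}

FOLLOW iteration:
initialize: $ ∈ FOLLOW(S)
round 1:
  S→A S b: FOLLOW(A) ⊇ FIRST(S) = {a,b,d}; new: +{a,b,d}
  S→A S b: FOLLOW(S) ⊇ FIRST(b) = {b}; new: +{b}
  S: {$,b}  A: {a,b,d}
round 2: — fixpoint
  S: {$,b}  A: {a,b,d}

FOLLOW(S) = ["$", "b"]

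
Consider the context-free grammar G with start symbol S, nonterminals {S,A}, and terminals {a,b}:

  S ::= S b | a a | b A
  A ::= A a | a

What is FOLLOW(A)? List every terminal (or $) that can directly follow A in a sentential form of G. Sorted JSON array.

FIRST sets, iterate to fixpoint:
round 1:
  A via A→a: +{a}
  S via S→a a: +{a}
  S via S→b A: +{b}
  FIRST(S)={a,b}  FIRST(A)={a}
round 2: (stable)
  FIRST(S)={a,b}  FIRST(A)={a}

FOLLOW sets:
seed FOLLOW(S) with $
pass 1:
  A→A a: FOLLOW(A) ⊇ FIRST(a) = {a}; new: +{a}
  S→S b: FOLLOW(S) ⊇ FIRST(b) = {b}; new: +{b}
  S→b A: FOLLOW(A) ⊇ FOLLOW(S) ⊇ {$,b}; new: +{$,b}
  FOLLOW[S]={$,b}  FOLLOW[A]={$,a,b}
pass 2: — fixpoint
  FOLLOW[S]={$,b}  FOLLOW[A]={$,a,b}

FOLLOW(A) = ["$", "a", "b"]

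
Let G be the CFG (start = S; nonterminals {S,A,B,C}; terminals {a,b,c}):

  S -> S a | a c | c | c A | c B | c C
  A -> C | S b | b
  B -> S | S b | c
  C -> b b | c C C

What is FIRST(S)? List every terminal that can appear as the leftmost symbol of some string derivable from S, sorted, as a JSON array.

FIRST sets, iterate to fixpoint:
iter 1:
  A via A→b: +{b}
  B via B→c: +{c}
  C via C→b b: +{b}
  C via C→c C C: +{c}
  S via S→a c: +{a}
  S via S→c: +{c}
  FIRST(S)={a,c}  FIRST(A)={b}  FIRST(B)={c}  FIRST(C)={b,c}
iter 2:
  A via A→C: +{c}
  A via A→S b: +{a}
  B via B→S: +{a}
  FIRST(S)={a,c}  FIRST(A)={a,b,c}  FIRST(B)={a,c}  FIRST(C)={b,c}
iter 3: done
  FIRST(S)={a,c}  FIRST(A)={a,b,c}  FIRST(B)={a,c}  FIRST(C)={b,c}

FIRST(S) = ["a", "c"]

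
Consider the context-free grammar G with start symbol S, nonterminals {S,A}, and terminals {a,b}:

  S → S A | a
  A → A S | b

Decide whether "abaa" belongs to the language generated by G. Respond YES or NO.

CNF form of G:
  S -> S A | a
  A -> A S | b

CYK fill:
  T[0,0] 'a' = {S}
  T[1,1] 'b' = {A}
  T[2,2] 'a' = {S}
  T[3,3] 'a' = {S}
  T[0,1] 'ab' = {S}
  T[1,2] 'ba' = {A}
  T[2,3] 'aa' = ∅
  T[0,2] 'aba' = {S}
  T[1,3] 'baa' = {A}
  T[0,3] 'abaa' = {S}

S ∈ T[0,3] ⇒ YES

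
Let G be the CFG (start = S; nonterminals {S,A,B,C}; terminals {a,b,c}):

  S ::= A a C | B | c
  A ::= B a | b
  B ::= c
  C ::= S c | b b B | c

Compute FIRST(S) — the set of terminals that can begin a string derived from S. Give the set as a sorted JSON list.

Compute FIRST by fixpoint:
pass 1:
  A via A→b: +{b}
  B via B→c: +{c}
  C via C→b b B: +{b}
  C via C→c: +{c}
  S via S→A a C: +{b}
  S via S→B: +{c}
  FIRST[S]={b,c}  FIRST[A]={b}  FIRST[B]={c}  FIRST[C]={b,c}
pass 2:
  A via A→B a: +{c}
  FIRST[S]={b,c}  FIRST[A]={b,c}  FIRST[B]={c}  FIRST[C]={b,c}
pass 3: (stable)
  FIRST[S]={b,c}  FIRST[A]={b,c}  FIRST[B]={c}  FIRST[C]={b,c}

FIRST(S) = ["b", "c"]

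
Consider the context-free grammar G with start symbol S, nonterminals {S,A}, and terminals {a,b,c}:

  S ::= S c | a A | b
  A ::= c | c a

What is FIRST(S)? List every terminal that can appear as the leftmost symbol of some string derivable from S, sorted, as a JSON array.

Compute FIRST by fixpoint:
round 1:
  A via A→c: +{c}
  S via S→a A: +{a}
  S via S→b: +{b}
  FIRST[S]={a,b}  FIRST[A]={c}
round 2: (stable)
  FIRST[S]={a,b}  FIRST[A]={c}

FIRST(S) = ["a", "b"]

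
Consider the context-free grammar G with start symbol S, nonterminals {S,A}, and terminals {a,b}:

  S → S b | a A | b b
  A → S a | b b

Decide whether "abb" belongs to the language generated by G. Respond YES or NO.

Convert to CNF:
  S -> S T1 | T0 A | T1 T1
  A -> S T0 | T1 T1
  T0 -> a
  T1 -> b

CYK table (by increasing span):
  [0..0]={T0}  "a"  orig:{}
  [1..1]={T1}  "b"  orig:{}
  [2..2]={T1}  "b"  orig:{}
  [0..1]=∅  "ab"
  [1..2]={A,S}  "bb"
  [0..2]={S}  "abb"

S ∈ T[0,2] ⇒ YES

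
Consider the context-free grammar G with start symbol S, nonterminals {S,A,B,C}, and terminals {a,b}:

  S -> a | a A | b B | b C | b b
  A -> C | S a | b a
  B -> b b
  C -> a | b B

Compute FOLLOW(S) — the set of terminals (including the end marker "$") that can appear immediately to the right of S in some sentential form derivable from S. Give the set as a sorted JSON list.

Compute FIRST by fixpoint:
pass 1:
  A via A→b a: +{b}
  B via B→b b: +{b}
  C via C→a: +{a}
  C via C→b B: +{b}
  S via S→a: +{a}
  S via S→b B: +{b}
  FIRST(S)={a,b}  FIRST(A)={b}  FIRST(B)={b}  FIRST(C)={a,b}
pass 2:
  A via A→C: +{a}
  FIRST(S)={a,b}  FIRST(A)={a,b}  FIRST(B)={b}  FIRST(C)={a,b}
pass 3: — fixpoint
  FIRST(S)={a,b}  FIRST(A)={a,b}  FIRST(B)={b}  FIRST(C)={a,b}

Compute FOLLOW by fixpoint:
seed FOLLOW(S) with $
[1]
  A→S a: FOLLOW(S) ⊇ FIRST(a) = {a}; new: +{a}
  S→a A: FOLLOW(A) ⊇ FOLLOW(S) ⊇ {$,a}; new: +{$,a}
  S→b B: FOLLOW(B) ⊇ FOLLOW(S) ⊇ {$,a}; new: +{$,a}
  S→b C: FOLLOW(C) ⊇ FOLLOW(S) ⊇ {$,a}; new: +{$,a}
  S: {$,a}  A: {$,a}  B: {$,a}  C: {$,a}
[2] (stable)
  S: {$,a}  A: {$,a}  B: {$,a}  C: {$,a}

FOLLOW(S) = ["$", "a"]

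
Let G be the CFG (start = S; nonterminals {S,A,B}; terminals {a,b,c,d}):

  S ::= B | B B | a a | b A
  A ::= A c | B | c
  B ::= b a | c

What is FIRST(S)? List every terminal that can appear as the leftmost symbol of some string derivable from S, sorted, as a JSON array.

FIRST iteration:
pass 1:
  A via A→c: +{c}
  B via B→b a: +{b}
  B via B→c: +{c}
  S via S→B: +{b,c}
  S via S→a a: +{a}
  FIRST(S)={a,b,c}  FIRST(A)={c}  FIRST(B)={b,c}
pass 2:
  A via A→B: +{b}
  FIRST(S)={a,b,c}  FIRST(A)={b,c}  FIRST(B)={b,c}
pass 3: (stable)
  FIRST(S)={a,b,c}  FIRST(A)={b,c}  FIRST(B)={b,c}

FIRST(S) = ["a", "b", "c"]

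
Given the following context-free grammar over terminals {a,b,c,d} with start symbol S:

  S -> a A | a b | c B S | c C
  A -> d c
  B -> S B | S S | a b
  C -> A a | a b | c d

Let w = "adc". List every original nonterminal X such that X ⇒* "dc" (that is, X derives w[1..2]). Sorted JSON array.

Convert to CNF:
  S -> T1 C | T1 X4 | T2 A | T2 T3
  A -> T0 T1
  B -> S B | S S | T2 T3
  C -> A T2 | T1 T0 | T2 T3
  T0 -> d
  T1 -> c
  T2 -> a
  T3 -> b
  X4 -> B S

CYK fill, restricted to cells inside w[1..2]:
  cell(1,1) d: {T0}  orig:{}
  cell(2,2) c: {T1}  orig:{}
  cell(1,2) dc: {A}

Original NTs in T[1,2] deriving "dc": ["A"]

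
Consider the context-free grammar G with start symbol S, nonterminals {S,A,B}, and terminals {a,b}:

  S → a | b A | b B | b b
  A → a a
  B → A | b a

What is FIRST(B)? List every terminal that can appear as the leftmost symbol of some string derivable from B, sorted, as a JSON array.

Compute FIRST by fixpoint:
round 1:
  A via A→a a: +{a}
  B via B→A: +{a}
  B via B→b a: +{b}
  S via S→a: +{a}
  S via S→b A: +{b}
  FIRST(S)={a,b}  FIRST(A)={a}  FIRST(B)={a,b}
round 2: done
  FIRST(S)={a,b}  FIRST(A)={a}  FIRST(B)={a,b}

FIRST(B) = ["a", "b"]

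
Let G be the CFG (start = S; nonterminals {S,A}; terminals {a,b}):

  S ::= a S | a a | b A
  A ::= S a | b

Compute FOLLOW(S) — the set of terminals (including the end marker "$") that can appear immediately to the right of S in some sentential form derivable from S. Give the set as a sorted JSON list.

FIRST sets, iterate to fixpoint:
pass 1:
  A via A→b: +{b}
  S via S→a S: +{a}
  S via S→b A: +{b}
  FIRST(S)={a,b}  FIRST(A)={b}
pass 2:
  A via A→S a: +{a}
  FIRST(S)={a,b}  FIRST(A)={a,b}
pass 3: done
  FIRST(S)={a,b}  FIRST(A)={a,b}

FOLLOW iteration:
FOLLOW(S) := {$}
[1]
  A→S a: FOLLOW(S) ⊇ FIRST(a) = {a}; new: +{a}
  S→b A: FOLLOW(A) ⊇ FOLLOW(S) ⊇ {$,a}; new: +{$,a}
  FOLLOW[S]={$,a}  FOLLOW[A]={$,a}
[2] — fixpoint
  FOLLOW[S]={$,a}  FOLLOW[A]={$,a}

FOLLOW(S) = ["$", "a"]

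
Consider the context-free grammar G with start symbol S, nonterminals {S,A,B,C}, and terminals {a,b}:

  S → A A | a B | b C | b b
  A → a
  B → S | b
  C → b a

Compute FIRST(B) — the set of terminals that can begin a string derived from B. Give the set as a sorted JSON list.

FIRST sets, iterate to fixpoint:
[1]
  A via A→a: +{a}
  B via B→b: +{b}
  C via C→b a: +{b}
  S via S→A A: +{a}
  S via S→b C: +{b}
  FIRST(S)={a,b}  FIRST(A)={a}  FIRST(B)={b}  FIRST(C)={b}
[2]
  B via B→S: +{a}
  FIRST(S)={a,b}  FIRST(A)={a}  FIRST(B)={a,b}  FIRST(C)={b}
[3] (stable)
  FIRST(S)={a,b}  FIRST(A)={a}  FIRST(B)={a,b}  FIRST(C)={b}

FIRST(B) = ["a", "b"]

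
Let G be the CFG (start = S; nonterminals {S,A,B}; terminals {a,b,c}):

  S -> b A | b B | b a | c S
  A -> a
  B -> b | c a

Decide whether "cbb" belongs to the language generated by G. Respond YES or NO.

Convert to CNF:
  S -> T0 S | T2 A | T2 B | T2 T1
  A -> a
  B -> T0 T1 | b
  T0 -> c
  T1 -> a
  T2 -> b

CYK fill:
  [0..0]={T0}  "c"  orig:{}
  [1..1]={B,T2}  "b"  orig:{B}
  [2..2]={B,T2}  "b"  orig:{B}
  [0..1]=∅  "cb"
  [1..2]={S}  "bb"
  [0..2]={S}  "cbb"

S ∈ T[0,2] ⇒ YES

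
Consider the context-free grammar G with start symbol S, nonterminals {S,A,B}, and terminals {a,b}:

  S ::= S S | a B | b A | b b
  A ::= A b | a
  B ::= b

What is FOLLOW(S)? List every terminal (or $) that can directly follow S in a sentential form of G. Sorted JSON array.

Compute FIRST by fixpoint:
round 1:
  A via A→a: +{a}
  B via B→b: +{b}
  S via S→a B: +{a}
  S via S→b A: +{b}
  S: {a,b}  A: {a}  B: {b}
round 2: (no change)
  S: {a,b}  A: {a}  B: {b}

Compute FOLLOW by fixpoint:
initialize: $ ∈ FOLLOW(S)
pass 1:
  A→A b: FOLLOW(A) ⊇ FIRST(b) = {b}; new: +{b}
  S→S S: FOLLOW(S) ⊇ FIRST(S) = {a,b}; new: +{a,b}
  S→a B: FOLLOW(B) ⊇ FOLLOW(S) ⊇ {$,a,b}; new: +{$,a,b}
  S→b A: FOLLOW(A) ⊇ FOLLOW(S) ⊇ {$,a,b}; new: +{$,a}
  FOLLOW(S)={$,a,b}  FOLLOW(A)={$,a,b}  FOLLOW(B)={$,a,b}
pass 2: (no change)
  FOLLOW(S)={$,a,b}  FOLLOW(A)={$,a,b}  FOLLOW(B)={$,a,b}

FOLLOW(S) = ["$", "a", "b"]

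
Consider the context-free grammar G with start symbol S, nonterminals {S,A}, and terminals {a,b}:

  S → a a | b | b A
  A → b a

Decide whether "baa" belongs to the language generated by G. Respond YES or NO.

CNF form of G:
  S -> T0 A | T1 T1 | b
  A -> T0 T1
  T0 -> b
  T1 -> a

CYK table (by increasing span):
  [0..0]={S,T0}  "b"  orig:{S}
  [1..1]={T1}  "a"  orig:{}
  [2..2]={T1}  "a"  orig:{}
  [0..1]={A}  "ba"
  [1..2]={S}  "aa"
  [0..2]=∅  "baa"

S ∉ T[0,2] ⇒ NO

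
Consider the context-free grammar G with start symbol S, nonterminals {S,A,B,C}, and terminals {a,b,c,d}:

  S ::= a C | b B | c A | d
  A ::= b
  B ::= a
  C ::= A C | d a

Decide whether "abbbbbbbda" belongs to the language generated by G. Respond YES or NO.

Convert to CNF:
  S -> T1 C | T2 B | T3 A | d
  A -> b
  B -> a
  C -> A C | T0 T1
  T0 -> d
  T1 -> a
  T2 -> b
  T3 -> c

Fill CYK table bottom-up:
  cell(0,0) a: {B,T1}  orig:{B}
  cell(1,1) b: {A,T2}  orig:{A}
  cell(2,2) b: {A,T2}  orig:{A}
  cell(3,3) b: {A,T2}  orig:{A}
  cell(4,4) b: {A,T2}  orig:{A}
  cell(5,5) b: {A,T2}  orig:{A}
  cell(6,6) b: {A,T2}  orig:{A}
  cell(7,7) b: {A,T2}  orig:{A}
  cell(8,8) d: {S,T0}  orig:{S}
  cell(9,9) a: {B,T1}  orig:{B}
  cell(0,1) ab: ∅
  cell(1,2) bb: ∅
  cell(2,3) bb: ∅
  cell(3,4) bb: ∅
  cell(4,5) bb: ∅
  cell(5,6) bb: ∅
  cell(6,7) bb: ∅
  cell(7,8) bd: ∅
  cell(8,9) da: {C}
  cell(0,2) abb: ∅
  cell(1,3) bbb: ∅
  cell(2,4) bbb: ∅
  cell(3,5) bbb: ∅
  cell(4,6) bbb: ∅
  cell(5,7) bbb: ∅
  cell(6,8) bbd: ∅
  cell(7,9) bda: {C}
  cell(0,3) abbb: ∅
  cell(1,4) bbbb: ∅
  cell(2,5) bbbb: ∅
  cell(3,6) bbbb: ∅
  cell(4,7) bbbb: ∅
  cell(5,8) bbbd: ∅
  cell(6,9) bbda: {C}
  cell(0,4) abbbb: ∅
  cell(1,5) bbbbb: ∅
  cell(2,6) bbbbb: ∅
  cell(3,7) bbbbb: ∅
  cell(4,8) bbbbd: ∅
  cell(5,9) bbbda: {C}
  cell(0,5) abbbbb: ∅
  cell(1,6) bbbbbb: ∅
  cell(2,7) bbbbbb: ∅
  cell(3,8) bbbbbd: ∅
  cell(4,9) bbbbda: {C}
  cell(0,6) abbbbbb: ∅
  cell(1,7) bbbbbbb: ∅
  cell(2,8) bbbbbbd: ∅
  cell(3,9) bbbbbda: {C}
  cell(0,7) abbbbbbb: ∅
  cell(1,8) bbbbbbbd: ∅
  cell(2,9) bbbbbbda: {C}
  cell(0,8) abbbbbbbd: ∅
  cell(1,9) bbbbbbbda: {C}
  cell(0,9) abbbbbbbda: {S}

S ∈ T[0,9] ⇒ YES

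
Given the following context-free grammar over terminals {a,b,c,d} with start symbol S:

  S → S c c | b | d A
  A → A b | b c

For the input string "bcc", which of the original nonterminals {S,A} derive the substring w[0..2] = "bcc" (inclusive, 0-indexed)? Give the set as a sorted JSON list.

CNF form of G:
  S -> S X3 | T2 A | b
  A -> A T0 | T0 T1
  T0 -> b
  T1 -> c
  T2 -> d
  X3 -> T1 T1

CYK table (by increasing span), restricted to cells inside w[0..2]:
  [0..0]={S,T0}  "b"  orig:{S}
  [1..1]={T1}  "c"  orig:{}
  [2..2]={T1}  "c"  orig:{}
  [0..1]={A}  "bc"
  [1..2]={X3}  "cc"  orig:{}
  [0..2]={S}  "bcc"

Original NTs in T[0,2] deriving "bcc": ["S"]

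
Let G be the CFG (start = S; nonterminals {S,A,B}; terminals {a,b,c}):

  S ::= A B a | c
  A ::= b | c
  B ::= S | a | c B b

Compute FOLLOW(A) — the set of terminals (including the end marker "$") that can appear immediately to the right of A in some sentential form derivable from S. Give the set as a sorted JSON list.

FIRST sets, iterate to fixpoint:
iter 1:
  A via A→b: +{b}
  A via A→c: +{c}
  B via B→a: +{a}
  B via B→c B b: +{c}
  S via S→A B a: +{b,c}
  FIRST[S]={b,c}  FIRST[A]={b,c}  FIRST[B]={a,c}
iter 2:
  B via B→S: +{b}
  FIRST[S]={b,c}  FIRST[A]={b,c}  FIRST[B]={a,b,c}
iter 3: (no change)
  FIRST[S]={b,c}  FIRST[A]={b,c}  FIRST[B]={a,b,c}

FOLLOW sets:
seed FOLLOW(S) with $
iter 1:
  B→c B b: FOLLOW(B) ⊇ FIRST(b) = {b}; new: +{b}
  S→A B a: FOLLOW(A) ⊇ FIRST(B) = {a,b,c}; new: +{a,b,c}
  S→A B a: FOLLOW(B) ⊇ FIRST(a) = {a}; new: +{a}
  FOLLOW[S]={$}  FOLLOW[A]={a,b,c}  FOLLOW[B]={a,b}
iter 2:
  B→S: FOLLOW(S) ⊇ FOLLOW(B) ⊇ {a,b}; new: +{a,b}
  FOLLOW[S]={$,a,b}  FOLLOW[A]={a,b,c}  FOLLOW[B]={a,b}
iter 3: (stable)
  FOLLOW[S]={$,a,b}  FOLLOW[A]={a,b,c}  FOLLOW[B]={a,b}

FOLLOW(A) = ["a", "b", "c"]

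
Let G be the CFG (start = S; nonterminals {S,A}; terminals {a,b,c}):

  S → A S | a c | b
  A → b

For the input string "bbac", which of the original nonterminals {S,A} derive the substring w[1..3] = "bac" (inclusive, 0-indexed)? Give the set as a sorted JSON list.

Convert to CNF:
  S -> A S | T0 T1 | b
  A -> b
  T0 -> a
  T1 -> c

CYK table (by increasing span) (cells [i..j] with 1 ≤ i ≤ j ≤ 3 only):
  [1..1]={A,S}  "b"
  [2..2]={T0}  "a"  orig:{}
  [3..3]={T1}  "c"  orig:{}
  [1..2]=∅  "ba"
  [2..3]={S}  "ac"
  [1..3]={S}  "bac"

Original NTs in T[1,3] deriving "bac": ["S"]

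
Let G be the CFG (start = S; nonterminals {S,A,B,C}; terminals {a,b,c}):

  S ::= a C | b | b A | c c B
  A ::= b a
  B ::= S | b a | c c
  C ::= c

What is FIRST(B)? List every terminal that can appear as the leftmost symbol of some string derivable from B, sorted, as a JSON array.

FIRST sets, iterate to fixpoint:
round 1:
  A via A→b a: +{b}
  B via B→b a: +{b}
  B via B→c c: +{c}
  C via C→c: +{c}
  S via S→a C: +{a}
  S via S→b: +{b}
  S via S→c c B: +{c}
  S: {a,b,c}  A: {b}  B: {b,c}  C: {c}
round 2:
  B via B→S: +{a}
  S: {a,b,c}  A: {b}  B: {a,b,c}  C: {c}
round 3: (stable)
  S: {a,b,c}  A: {b}  B: {a,b,c}  C: {c}

FIRST(B) = ["a", "b", "c"]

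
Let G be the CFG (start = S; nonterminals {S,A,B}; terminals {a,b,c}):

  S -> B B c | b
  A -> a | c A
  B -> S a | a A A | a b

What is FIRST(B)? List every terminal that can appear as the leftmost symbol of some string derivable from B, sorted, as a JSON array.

FIRST sets, iterate to fixpoint:
round 1:
  A via A→a: +{a}
  A via A→c A: +{c}
  B via B→a A A: +{a}
  S via S→B B c: +{a}
  S via S→b: +{b}
  FIRST[S]={a,b}  FIRST[A]={a,c}  FIRST[B]={a}
round 2:
  B via B→S a: +{b}
  FIRST[S]={a,b}  FIRST[A]={a,c}  FIRST[B]={a,b}
round 3: done
  FIRST[S]={a,b}  FIRST[A]={a,c}  FIRST[B]={a,b}

FIRST(B) = ["a", "b"]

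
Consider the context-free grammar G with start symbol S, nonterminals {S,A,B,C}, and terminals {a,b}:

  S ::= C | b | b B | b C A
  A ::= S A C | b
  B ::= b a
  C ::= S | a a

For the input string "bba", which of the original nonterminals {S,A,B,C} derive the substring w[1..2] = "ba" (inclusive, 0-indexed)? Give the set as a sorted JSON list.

Convert to CNF:
  S -> T0 B | T0 X4 | T1 T1 | b
  A -> S X2 | b
  B -> T0 T1
  C -> T0 B | T0 X3 | T1 T1 | b
  T0 -> b
  T1 -> a
  X2 -> A C
  X3 -> C A
  X4 -> C A

CYK table (by increasing span) (cells [i..j] with 1 ≤ i ≤ j ≤ 2 only):
  [1..1]={A,C,S,T0}  "b"  orig:{A,C,S}
  [2..2]={T1}  "a"  orig:{}
  [1..2]={B}  "ba"

Original NTs in T[1,2] deriving "ba": ["B"]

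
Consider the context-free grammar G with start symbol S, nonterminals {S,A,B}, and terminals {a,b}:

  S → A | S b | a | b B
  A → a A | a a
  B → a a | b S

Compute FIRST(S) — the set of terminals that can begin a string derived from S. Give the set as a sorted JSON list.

FIRST iteration:
[1]
  A via A→a A: +{a}
  B via B→a a: +{a}
  B via B→b S: +{b}
  S via S→A: +{a}
  S via S→b B: +{b}
  FIRST(S)={a,b}  FIRST(A)={a}  FIRST(B)={a,b}
[2] done
  FIRST(S)={a,b}  FIRST(A)={a}  FIRST(B)={a,b}

FIRST(S) = ["a", "b"]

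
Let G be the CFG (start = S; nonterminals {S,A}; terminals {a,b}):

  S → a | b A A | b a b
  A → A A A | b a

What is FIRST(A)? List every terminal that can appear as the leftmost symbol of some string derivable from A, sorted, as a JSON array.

FIRST sets, iterate to fixpoint:
iter 1:
  A via A→b a: +{b}
  S via S→a: +{a}
  S via S→b A A: +{b}
  FIRST[S]={a,b}  FIRST[A]={b}
iter 2: (stable)
  FIRST[S]={a,b}  FIRST[A]={b}

FIRST(A) = ["b"]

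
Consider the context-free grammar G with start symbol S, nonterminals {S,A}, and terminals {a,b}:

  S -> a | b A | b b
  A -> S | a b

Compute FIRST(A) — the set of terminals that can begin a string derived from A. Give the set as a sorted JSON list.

FIRST iteration:
iter 1:
  A via A→a b: +{a}
  S via S→a: +{a}
  S via S→b A: +{b}
  FIRST(S)={a,b}  FIRST(A)={a}
iter 2:
  A via A→S: +{b}
  FIRST(S)={a,b}  FIRST(A)={a,b}
iter 3: (stable)
  FIRST(S)={a,b}  FIRST(A)={a,b}

FIRST(A) = ["a", "b"]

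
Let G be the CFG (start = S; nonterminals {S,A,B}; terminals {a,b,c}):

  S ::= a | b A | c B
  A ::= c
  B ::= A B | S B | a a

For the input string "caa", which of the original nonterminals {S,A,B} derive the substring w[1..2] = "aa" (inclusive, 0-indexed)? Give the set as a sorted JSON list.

CNF form of G:
  S -> T1 A | T2 B | a
  A -> c
  B -> A B | S B | T0 T0
  T0 -> a
  T1 -> b
  T2 -> c

Fill CYK table bottom-up — only the sub-triangle for w[1..2]:
  T[1,1] 'a' = {S,T0}  orig:{S}
  T[2,2] 'a' = {S,T0}  orig:{S}
  T[1,2] 'aa' = {B}

Original NTs in T[1,2] deriving "aa": ["B"]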